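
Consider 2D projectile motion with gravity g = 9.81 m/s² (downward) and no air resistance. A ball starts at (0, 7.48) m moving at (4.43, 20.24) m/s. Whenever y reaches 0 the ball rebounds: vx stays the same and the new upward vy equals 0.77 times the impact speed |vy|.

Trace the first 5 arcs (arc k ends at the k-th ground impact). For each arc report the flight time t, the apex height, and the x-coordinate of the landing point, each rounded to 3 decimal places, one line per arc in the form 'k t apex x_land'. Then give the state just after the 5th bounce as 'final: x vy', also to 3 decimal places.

1 4.468 28.360 19.792
2 3.703 16.814 36.196
3 2.851 9.969 48.827
4 2.195 5.911 58.554
5 1.691 3.504 66.043
final: 66.043 6.385

Arc 1: start y=7.480, vy=20.240 → t=4.468, apex=28.360, x_land=19.792, impact vy=-23.588
  bounce: vy ← 0.77·23.588 = 18.163
Arc 2: start y=0.000, vy=18.163 → t=3.703, apex=16.814, x_land=36.196, impact vy=-18.163
  bounce: vy ← 0.77·18.163 = 13.986
Arc 3: start y=0.000, vy=13.986 → t=2.851, apex=9.969, x_land=48.827, impact vy=-13.986
  bounce: vy ← 0.77·13.986 = 10.769
Arc 4: start y=0.000, vy=10.769 → t=2.195, apex=5.911, x_land=58.554, impact vy=-10.769
  bounce: vy ← 0.77·10.769 = 8.292
Arc 5: start y=0.000, vy=8.292 → t=1.691, apex=3.504, x_land=66.043, impact vy=-8.292
  bounce: vy ← 0.77·8.292 = 6.385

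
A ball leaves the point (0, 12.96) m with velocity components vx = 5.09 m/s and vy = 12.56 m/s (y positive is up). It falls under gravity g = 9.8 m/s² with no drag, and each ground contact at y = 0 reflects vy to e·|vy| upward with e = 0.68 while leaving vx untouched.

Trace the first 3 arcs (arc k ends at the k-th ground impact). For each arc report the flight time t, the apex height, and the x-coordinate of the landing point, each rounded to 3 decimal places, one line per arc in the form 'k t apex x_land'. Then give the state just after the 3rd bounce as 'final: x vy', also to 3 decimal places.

Arc 1: start y=12.960, vy=12.560 → t=3.352, apex=21.009, x_land=17.063, impact vy=-20.292
  bounce: vy ← 0.68·20.292 = 13.799
Arc 2: start y=0.000, vy=13.799 → t=2.816, apex=9.714, x_land=31.397, impact vy=-13.799
  bounce: vy ← 0.68·13.799 = 9.383
Arc 3: start y=0.000, vy=9.383 → t=1.915, apex=4.492, x_land=41.144, impact vy=-9.383
  bounce: vy ← 0.68·9.383 = 6.380

1 3.352 21.009 17.063
2 2.816 9.714 31.397
3 1.915 4.492 41.144
final: 41.144 6.380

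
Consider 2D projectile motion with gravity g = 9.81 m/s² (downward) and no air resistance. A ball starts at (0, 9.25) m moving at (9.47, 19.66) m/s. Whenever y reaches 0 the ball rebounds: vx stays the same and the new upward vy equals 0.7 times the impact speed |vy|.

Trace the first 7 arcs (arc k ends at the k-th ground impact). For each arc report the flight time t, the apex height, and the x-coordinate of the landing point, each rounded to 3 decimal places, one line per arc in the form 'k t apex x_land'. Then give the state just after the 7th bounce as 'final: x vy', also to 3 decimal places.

1 4.434 28.950 41.985
2 3.401 14.186 74.195
3 2.381 6.951 96.741
4 1.667 3.406 112.524
5 1.167 1.669 123.572
6 0.817 0.818 131.305
7 0.572 0.401 136.719
final: 136.719 1.963

Arc 1: start y=9.250, vy=19.660 → t=4.434, apex=28.950, x_land=41.985, impact vy=-23.833
  bounce: vy ← 0.7·23.833 = 16.683
Arc 2: start y=0.000, vy=16.683 → t=3.401, apex=14.186, x_land=74.195, impact vy=-16.683
  bounce: vy ← 0.7·16.683 = 11.678
Arc 3: start y=0.000, vy=11.678 → t=2.381, apex=6.951, x_land=96.741, impact vy=-11.678
  bounce: vy ← 0.7·11.678 = 8.175
Arc 4: start y=0.000, vy=8.175 → t=1.667, apex=3.406, x_land=112.524, impact vy=-8.175
  bounce: vy ← 0.7·8.175 = 5.722
Arc 5: start y=0.000, vy=5.722 → t=1.167, apex=1.669, x_land=123.572, impact vy=-5.722
  bounce: vy ← 0.7·5.722 = 4.006
Arc 6: start y=0.000, vy=4.006 → t=0.817, apex=0.818, x_land=131.305, impact vy=-4.006
  bounce: vy ← 0.7·4.006 = 2.804
Arc 7: start y=0.000, vy=2.804 → t=0.572, apex=0.401, x_land=136.719, impact vy=-2.804
  bounce: vy ← 0.7·2.804 = 1.963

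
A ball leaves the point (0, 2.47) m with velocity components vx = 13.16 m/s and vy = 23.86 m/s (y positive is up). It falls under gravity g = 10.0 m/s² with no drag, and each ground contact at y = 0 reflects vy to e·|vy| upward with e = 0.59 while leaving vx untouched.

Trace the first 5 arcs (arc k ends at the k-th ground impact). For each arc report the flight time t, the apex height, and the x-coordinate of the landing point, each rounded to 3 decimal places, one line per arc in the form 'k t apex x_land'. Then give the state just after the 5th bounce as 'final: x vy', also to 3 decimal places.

Arc 1: start y=2.470, vy=23.860 → t=4.873, apex=30.935, x_land=64.134, impact vy=-24.874
  bounce: vy ← 0.59·24.874 = 14.675
Arc 2: start y=0.000, vy=14.675 → t=2.935, apex=10.768, x_land=102.759, impact vy=-14.675
  bounce: vy ← 0.59·14.675 = 8.659
Arc 3: start y=0.000, vy=8.659 → t=1.732, apex=3.749, x_land=125.549, impact vy=-8.659
  bounce: vy ← 0.59·8.659 = 5.109
Arc 4: start y=0.000, vy=5.109 → t=1.022, apex=1.305, x_land=138.994, impact vy=-5.109
  bounce: vy ← 0.59·5.109 = 3.014
Arc 5: start y=0.000, vy=3.014 → t=0.603, apex=0.454, x_land=146.927, impact vy=-3.014
  bounce: vy ← 0.59·3.014 = 1.778

1 4.873 30.935 64.134
2 2.935 10.768 102.759
3 1.732 3.749 125.549
4 1.022 1.305 138.994
5 0.603 0.454 146.927
final: 146.927 1.778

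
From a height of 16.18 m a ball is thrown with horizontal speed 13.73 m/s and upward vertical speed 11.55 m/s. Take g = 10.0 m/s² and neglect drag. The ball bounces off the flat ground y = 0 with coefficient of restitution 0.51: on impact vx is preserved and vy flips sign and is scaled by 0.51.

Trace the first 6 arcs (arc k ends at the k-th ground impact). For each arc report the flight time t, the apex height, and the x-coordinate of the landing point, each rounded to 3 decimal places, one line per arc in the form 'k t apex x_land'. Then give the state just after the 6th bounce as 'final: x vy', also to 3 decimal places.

1 3.293 22.850 45.210
2 2.181 5.943 75.148
3 1.112 1.546 90.417
4 0.567 0.402 98.204
5 0.289 0.105 102.175
6 0.148 0.027 104.201
final: 104.201 0.376

Arc 1: start y=16.180, vy=11.550 → t=3.293, apex=22.850, x_land=45.210, impact vy=-21.378
  bounce: vy ← 0.51·21.378 = 10.903
Arc 2: start y=0.000, vy=10.903 → t=2.181, apex=5.943, x_land=75.148, impact vy=-10.903
  bounce: vy ← 0.51·10.903 = 5.560
Arc 3: start y=0.000, vy=5.560 → t=1.112, apex=1.546, x_land=90.417, impact vy=-5.560
  bounce: vy ← 0.51·5.560 = 2.836
Arc 4: start y=0.000, vy=2.836 → t=0.567, apex=0.402, x_land=98.204, impact vy=-2.836
  bounce: vy ← 0.51·2.836 = 1.446
Arc 5: start y=0.000, vy=1.446 → t=0.289, apex=0.105, x_land=102.175, impact vy=-1.446
  bounce: vy ← 0.51·1.446 = 0.738
Arc 6: start y=0.000, vy=0.738 → t=0.148, apex=0.027, x_land=104.201, impact vy=-0.738
  bounce: vy ← 0.51·0.738 = 0.376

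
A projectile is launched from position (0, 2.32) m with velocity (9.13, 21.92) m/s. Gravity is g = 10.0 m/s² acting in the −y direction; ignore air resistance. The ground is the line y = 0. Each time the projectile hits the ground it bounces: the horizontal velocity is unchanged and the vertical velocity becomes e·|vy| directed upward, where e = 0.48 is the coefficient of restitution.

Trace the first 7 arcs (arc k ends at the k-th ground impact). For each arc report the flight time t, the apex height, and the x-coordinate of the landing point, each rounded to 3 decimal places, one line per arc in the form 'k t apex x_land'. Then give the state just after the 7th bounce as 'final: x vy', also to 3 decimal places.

1 4.487 26.344 40.970
2 2.204 6.070 61.089
3 1.058 1.398 70.746
4 0.508 0.322 75.381
5 0.244 0.074 77.606
6 0.117 0.017 78.674
7 0.056 0.004 79.187
final: 79.187 0.135

Arc 1: start y=2.320, vy=21.920 → t=4.487, apex=26.344, x_land=40.970, impact vy=-22.954
  bounce: vy ← 0.48·22.954 = 11.018
Arc 2: start y=0.000, vy=11.018 → t=2.204, apex=6.070, x_land=61.089, impact vy=-11.018
  bounce: vy ← 0.48·11.018 = 5.289
Arc 3: start y=0.000, vy=5.289 → t=1.058, apex=1.398, x_land=70.746, impact vy=-5.289
  bounce: vy ← 0.48·5.289 = 2.539
Arc 4: start y=0.000, vy=2.539 → t=0.508, apex=0.322, x_land=75.381, impact vy=-2.539
  bounce: vy ← 0.48·2.539 = 1.218
Arc 5: start y=0.000, vy=1.218 → t=0.244, apex=0.074, x_land=77.606, impact vy=-1.218
  bounce: vy ← 0.48·1.218 = 0.585
Arc 6: start y=0.000, vy=0.585 → t=0.117, apex=0.017, x_land=78.674, impact vy=-0.585
  bounce: vy ← 0.48·0.585 = 0.281
Arc 7: start y=0.000, vy=0.281 → t=0.056, apex=0.004, x_land=79.187, impact vy=-0.281
  bounce: vy ← 0.48·0.281 = 0.135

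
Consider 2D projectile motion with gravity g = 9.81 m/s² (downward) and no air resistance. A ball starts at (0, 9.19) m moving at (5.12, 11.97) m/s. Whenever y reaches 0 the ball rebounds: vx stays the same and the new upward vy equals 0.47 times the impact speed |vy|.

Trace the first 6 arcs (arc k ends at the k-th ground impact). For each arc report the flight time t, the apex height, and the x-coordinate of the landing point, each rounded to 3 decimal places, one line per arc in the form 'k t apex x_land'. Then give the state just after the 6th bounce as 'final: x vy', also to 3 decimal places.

1 3.054 16.493 15.636
2 1.724 3.643 24.461
3 0.810 0.805 28.609
4 0.381 0.178 30.558
5 0.179 0.039 31.475
6 0.084 0.009 31.905
final: 31.905 0.194

Arc 1: start y=9.190, vy=11.970 → t=3.054, apex=16.493, x_land=15.636, impact vy=-17.989
  bounce: vy ← 0.47·17.989 = 8.455
Arc 2: start y=0.000, vy=8.455 → t=1.724, apex=3.643, x_land=24.461, impact vy=-8.455
  bounce: vy ← 0.47·8.455 = 3.974
Arc 3: start y=0.000, vy=3.974 → t=0.810, apex=0.805, x_land=28.609, impact vy=-3.974
  bounce: vy ← 0.47·3.974 = 1.868
Arc 4: start y=0.000, vy=1.868 → t=0.381, apex=0.178, x_land=30.558, impact vy=-1.868
  bounce: vy ← 0.47·1.868 = 0.878
Arc 5: start y=0.000, vy=0.878 → t=0.179, apex=0.039, x_land=31.475, impact vy=-0.878
  bounce: vy ← 0.47·0.878 = 0.413
Arc 6: start y=0.000, vy=0.413 → t=0.084, apex=0.009, x_land=31.905, impact vy=-0.413
  bounce: vy ← 0.47·0.413 = 0.194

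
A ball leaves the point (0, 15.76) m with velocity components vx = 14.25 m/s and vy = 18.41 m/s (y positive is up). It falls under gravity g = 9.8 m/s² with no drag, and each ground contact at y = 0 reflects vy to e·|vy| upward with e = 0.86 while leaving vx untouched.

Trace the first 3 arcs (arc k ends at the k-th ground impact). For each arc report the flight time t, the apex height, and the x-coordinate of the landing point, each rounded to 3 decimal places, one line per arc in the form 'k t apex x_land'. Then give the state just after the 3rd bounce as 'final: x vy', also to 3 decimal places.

Arc 1: start y=15.760, vy=18.410 → t=4.476, apex=33.052, x_land=63.779, impact vy=-25.452
  bounce: vy ← 0.86·25.452 = 21.889
Arc 2: start y=0.000, vy=21.889 → t=4.467, apex=24.445, x_land=127.436, impact vy=-21.889
  bounce: vy ← 0.86·21.889 = 18.825
Arc 3: start y=0.000, vy=18.825 → t=3.842, apex=18.080, x_land=182.181, impact vy=-18.825
  bounce: vy ← 0.86·18.825 = 16.189

1 4.476 33.052 63.779
2 4.467 24.445 127.436
3 3.842 18.080 182.181
final: 182.181 16.189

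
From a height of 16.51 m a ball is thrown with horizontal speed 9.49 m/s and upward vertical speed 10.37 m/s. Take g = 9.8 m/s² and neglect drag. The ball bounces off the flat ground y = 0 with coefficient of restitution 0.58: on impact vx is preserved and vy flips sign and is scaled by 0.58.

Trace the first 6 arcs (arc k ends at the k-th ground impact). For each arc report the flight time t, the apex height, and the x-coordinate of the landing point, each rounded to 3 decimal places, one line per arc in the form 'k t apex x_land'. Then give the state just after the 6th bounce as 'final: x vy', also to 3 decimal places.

1 3.177 21.997 30.149
2 2.458 7.400 53.473
3 1.425 2.489 67.001
4 0.827 0.837 74.847
5 0.480 0.282 79.398
6 0.278 0.095 82.037
final: 82.037 0.790

Arc 1: start y=16.510, vy=10.370 → t=3.177, apex=21.997, x_land=30.149, impact vy=-20.764
  bounce: vy ← 0.58·20.764 = 12.043
Arc 2: start y=0.000, vy=12.043 → t=2.458, apex=7.400, x_land=53.473, impact vy=-12.043
  bounce: vy ← 0.58·12.043 = 6.985
Arc 3: start y=0.000, vy=6.985 → t=1.425, apex=2.489, x_land=67.001, impact vy=-6.985
  bounce: vy ← 0.58·6.985 = 4.051
Arc 4: start y=0.000, vy=4.051 → t=0.827, apex=0.837, x_land=74.847, impact vy=-4.051
  bounce: vy ← 0.58·4.051 = 2.350
Arc 5: start y=0.000, vy=2.350 → t=0.480, apex=0.282, x_land=79.398, impact vy=-2.350
  bounce: vy ← 0.58·2.350 = 1.363
Arc 6: start y=0.000, vy=1.363 → t=0.278, apex=0.095, x_land=82.037, impact vy=-1.363
  bounce: vy ← 0.58·1.363 = 0.790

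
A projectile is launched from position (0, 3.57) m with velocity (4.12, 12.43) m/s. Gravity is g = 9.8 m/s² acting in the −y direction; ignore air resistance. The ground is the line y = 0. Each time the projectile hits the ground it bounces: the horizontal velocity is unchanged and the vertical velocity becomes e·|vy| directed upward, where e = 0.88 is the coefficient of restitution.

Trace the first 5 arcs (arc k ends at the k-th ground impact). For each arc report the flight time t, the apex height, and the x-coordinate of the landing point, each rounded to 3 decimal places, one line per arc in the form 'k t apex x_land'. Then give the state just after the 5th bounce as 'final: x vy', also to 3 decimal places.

1 2.797 11.453 11.524
2 2.691 8.869 22.610
3 2.368 6.868 32.366
4 2.084 5.319 40.951
5 1.834 4.119 48.505
final: 48.505 7.907

Arc 1: start y=3.570, vy=12.430 → t=2.797, apex=11.453, x_land=11.524, impact vy=-14.983
  bounce: vy ← 0.88·14.983 = 13.185
Arc 2: start y=0.000, vy=13.185 → t=2.691, apex=8.869, x_land=22.610, impact vy=-13.185
  bounce: vy ← 0.88·13.185 = 11.602
Arc 3: start y=0.000, vy=11.602 → t=2.368, apex=6.868, x_land=32.366, impact vy=-11.602
  bounce: vy ← 0.88·11.602 = 10.210
Arc 4: start y=0.000, vy=10.210 → t=2.084, apex=5.319, x_land=40.951, impact vy=-10.210
  bounce: vy ← 0.88·10.210 = 8.985
Arc 5: start y=0.000, vy=8.985 → t=1.834, apex=4.119, x_land=48.505, impact vy=-8.985
  bounce: vy ← 0.88·8.985 = 7.907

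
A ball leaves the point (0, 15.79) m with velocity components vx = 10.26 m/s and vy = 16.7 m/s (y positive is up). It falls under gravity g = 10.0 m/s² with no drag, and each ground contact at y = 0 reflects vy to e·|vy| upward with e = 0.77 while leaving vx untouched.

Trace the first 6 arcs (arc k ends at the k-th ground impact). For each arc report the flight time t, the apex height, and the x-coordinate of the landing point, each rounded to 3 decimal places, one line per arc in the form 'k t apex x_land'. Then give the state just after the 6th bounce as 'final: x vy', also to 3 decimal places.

Arc 1: start y=15.790, vy=16.700 → t=4.109, apex=29.734, x_land=42.155, impact vy=-24.386
  bounce: vy ← 0.77·24.386 = 18.777
Arc 2: start y=0.000, vy=18.777 → t=3.755, apex=17.630, x_land=80.686, impact vy=-18.777
  bounce: vy ← 0.77·18.777 = 14.459
Arc 3: start y=0.000, vy=14.459 → t=2.892, apex=10.453, x_land=110.355, impact vy=-14.459
  bounce: vy ← 0.77·14.459 = 11.133
Arc 4: start y=0.000, vy=11.133 → t=2.227, apex=6.197, x_land=133.200, impact vy=-11.133
  bounce: vy ← 0.77·11.133 = 8.573
Arc 5: start y=0.000, vy=8.573 → t=1.715, apex=3.674, x_land=150.791, impact vy=-8.573
  bounce: vy ← 0.77·8.573 = 6.601
Arc 6: start y=0.000, vy=6.601 → t=1.320, apex=2.179, x_land=164.336, impact vy=-6.601
  bounce: vy ← 0.77·6.601 = 5.083

1 4.109 29.734 42.155
2 3.755 17.630 80.686
3 2.892 10.453 110.355
4 2.227 6.197 133.200
5 1.715 3.674 150.791
6 1.320 2.179 164.336
final: 164.336 5.083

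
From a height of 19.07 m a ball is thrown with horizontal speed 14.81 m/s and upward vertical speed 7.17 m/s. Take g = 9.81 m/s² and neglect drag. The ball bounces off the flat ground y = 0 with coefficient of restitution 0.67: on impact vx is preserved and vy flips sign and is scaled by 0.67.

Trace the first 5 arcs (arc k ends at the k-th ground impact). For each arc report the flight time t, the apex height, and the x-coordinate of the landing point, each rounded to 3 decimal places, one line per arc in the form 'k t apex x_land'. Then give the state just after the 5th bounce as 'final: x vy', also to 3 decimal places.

1 2.834 21.690 41.968
2 2.818 9.737 83.700
3 1.888 4.371 111.661
4 1.265 1.962 130.395
5 0.848 0.881 142.946
final: 142.946 2.785

Arc 1: start y=19.070, vy=7.170 → t=2.834, apex=21.690, x_land=41.968, impact vy=-20.629
  bounce: vy ← 0.67·20.629 = 13.822
Arc 2: start y=0.000, vy=13.822 → t=2.818, apex=9.737, x_land=83.700, impact vy=-13.822
  bounce: vy ← 0.67·13.822 = 9.260
Arc 3: start y=0.000, vy=9.260 → t=1.888, apex=4.371, x_land=111.661, impact vy=-9.260
  bounce: vy ← 0.67·9.260 = 6.204
Arc 4: start y=0.000, vy=6.204 → t=1.265, apex=1.962, x_land=130.395, impact vy=-6.204
  bounce: vy ← 0.67·6.204 = 4.157
Arc 5: start y=0.000, vy=4.157 → t=0.848, apex=0.881, x_land=142.946, impact vy=-4.157
  bounce: vy ← 0.67·4.157 = 2.785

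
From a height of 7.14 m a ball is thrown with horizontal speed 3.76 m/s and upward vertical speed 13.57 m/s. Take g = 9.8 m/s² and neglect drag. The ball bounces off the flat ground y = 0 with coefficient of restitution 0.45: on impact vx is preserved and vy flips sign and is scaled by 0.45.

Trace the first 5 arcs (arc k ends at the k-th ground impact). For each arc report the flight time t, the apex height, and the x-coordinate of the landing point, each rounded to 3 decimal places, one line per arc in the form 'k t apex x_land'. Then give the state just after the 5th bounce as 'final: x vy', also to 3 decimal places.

1 3.222 16.535 12.114
2 1.653 3.348 18.330
3 0.744 0.678 21.127
4 0.335 0.137 22.386
5 0.151 0.028 22.953
final: 22.953 0.332

Arc 1: start y=7.140, vy=13.570 → t=3.222, apex=16.535, x_land=12.114, impact vy=-18.002
  bounce: vy ← 0.45·18.002 = 8.101
Arc 2: start y=0.000, vy=8.101 → t=1.653, apex=3.348, x_land=18.330, impact vy=-8.101
  bounce: vy ← 0.45·8.101 = 3.646
Arc 3: start y=0.000, vy=3.646 → t=0.744, apex=0.678, x_land=21.127, impact vy=-3.646
  bounce: vy ← 0.45·3.646 = 1.640
Arc 4: start y=0.000, vy=1.640 → t=0.335, apex=0.137, x_land=22.386, impact vy=-1.640
  bounce: vy ← 0.45·1.640 = 0.738
Arc 5: start y=0.000, vy=0.738 → t=0.151, apex=0.028, x_land=22.953, impact vy=-0.738
  bounce: vy ← 0.45·0.738 = 0.332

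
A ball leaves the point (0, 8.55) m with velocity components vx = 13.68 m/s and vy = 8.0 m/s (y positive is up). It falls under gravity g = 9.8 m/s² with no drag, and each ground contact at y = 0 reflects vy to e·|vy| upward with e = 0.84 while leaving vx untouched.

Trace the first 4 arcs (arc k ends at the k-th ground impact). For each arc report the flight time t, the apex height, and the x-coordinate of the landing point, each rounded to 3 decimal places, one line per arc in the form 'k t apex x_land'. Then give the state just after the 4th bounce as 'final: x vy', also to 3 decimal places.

1 2.369 11.815 32.410
2 2.609 8.337 68.098
3 2.191 5.883 98.076
4 1.841 4.151 123.257
final: 123.257 7.576

Arc 1: start y=8.550, vy=8.000 → t=2.369, apex=11.815, x_land=32.410, impact vy=-15.218
  bounce: vy ← 0.84·15.218 = 12.783
Arc 2: start y=0.000, vy=12.783 → t=2.609, apex=8.337, x_land=68.098, impact vy=-12.783
  bounce: vy ← 0.84·12.783 = 10.738
Arc 3: start y=0.000, vy=10.738 → t=2.191, apex=5.883, x_land=98.076, impact vy=-10.738
  bounce: vy ← 0.84·10.738 = 9.020
Arc 4: start y=0.000, vy=9.020 → t=1.841, apex=4.151, x_land=123.257, impact vy=-9.020
  bounce: vy ← 0.84·9.020 = 7.576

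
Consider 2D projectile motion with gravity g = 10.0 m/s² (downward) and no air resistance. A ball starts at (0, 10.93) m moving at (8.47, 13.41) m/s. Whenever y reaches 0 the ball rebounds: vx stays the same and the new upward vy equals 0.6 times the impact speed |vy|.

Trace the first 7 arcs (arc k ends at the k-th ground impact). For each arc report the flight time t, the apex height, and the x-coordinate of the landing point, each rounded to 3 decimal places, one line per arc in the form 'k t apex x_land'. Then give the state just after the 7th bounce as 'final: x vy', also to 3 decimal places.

Arc 1: start y=10.930, vy=13.410 → t=3.337, apex=19.921, x_land=28.265, impact vy=-19.961
  bounce: vy ← 0.6·19.961 = 11.976
Arc 2: start y=0.000, vy=11.976 → t=2.395, apex=7.172, x_land=48.553, impact vy=-11.976
  bounce: vy ← 0.6·11.976 = 7.186
Arc 3: start y=0.000, vy=7.186 → t=1.437, apex=2.582, x_land=60.726, impact vy=-7.186
  bounce: vy ← 0.6·7.186 = 4.312
Arc 4: start y=0.000, vy=4.312 → t=0.862, apex=0.929, x_land=68.029, impact vy=-4.312
  bounce: vy ← 0.6·4.312 = 2.587
Arc 5: start y=0.000, vy=2.587 → t=0.517, apex=0.335, x_land=72.412, impact vy=-2.587
  bounce: vy ← 0.6·2.587 = 1.552
Arc 6: start y=0.000, vy=1.552 → t=0.310, apex=0.120, x_land=75.041, impact vy=-1.552
  bounce: vy ← 0.6·1.552 = 0.931
Arc 7: start y=0.000, vy=0.931 → t=0.186, apex=0.043, x_land=76.619, impact vy=-0.931
  bounce: vy ← 0.6·0.931 = 0.559

1 3.337 19.921 28.265
2 2.395 7.172 48.553
3 1.437 2.582 60.726
4 0.862 0.929 68.029
5 0.517 0.335 72.412
6 0.310 0.120 75.041
7 0.186 0.043 76.619
final: 76.619 0.559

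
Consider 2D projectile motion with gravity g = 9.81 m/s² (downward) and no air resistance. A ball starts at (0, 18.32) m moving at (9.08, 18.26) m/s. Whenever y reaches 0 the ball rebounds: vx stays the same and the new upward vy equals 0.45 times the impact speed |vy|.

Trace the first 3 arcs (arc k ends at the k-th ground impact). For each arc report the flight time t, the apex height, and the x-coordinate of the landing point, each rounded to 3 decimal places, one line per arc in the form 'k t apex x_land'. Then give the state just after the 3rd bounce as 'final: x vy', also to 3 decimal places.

1 4.545 35.314 41.265
2 2.415 7.151 63.192
3 1.087 1.448 73.059
final: 73.059 2.399

Arc 1: start y=18.320, vy=18.260 → t=4.545, apex=35.314, x_land=41.265, impact vy=-26.322
  bounce: vy ← 0.45·26.322 = 11.845
Arc 2: start y=0.000, vy=11.845 → t=2.415, apex=7.151, x_land=63.192, impact vy=-11.845
  bounce: vy ← 0.45·11.845 = 5.330
Arc 3: start y=0.000, vy=5.330 → t=1.087, apex=1.448, x_land=73.059, impact vy=-5.330
  bounce: vy ← 0.45·5.330 = 2.399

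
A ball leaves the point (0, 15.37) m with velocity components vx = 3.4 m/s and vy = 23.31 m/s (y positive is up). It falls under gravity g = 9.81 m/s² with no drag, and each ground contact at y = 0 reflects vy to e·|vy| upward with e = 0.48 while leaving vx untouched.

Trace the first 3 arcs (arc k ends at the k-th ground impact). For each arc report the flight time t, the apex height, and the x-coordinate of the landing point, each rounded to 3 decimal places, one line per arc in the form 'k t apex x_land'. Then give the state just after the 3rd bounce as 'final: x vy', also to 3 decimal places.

1 5.339 43.064 18.153
2 2.845 9.922 27.825
3 1.365 2.286 32.467
final: 32.467 3.215

Arc 1: start y=15.370, vy=23.310 → t=5.339, apex=43.064, x_land=18.153, impact vy=-29.067
  bounce: vy ← 0.48·29.067 = 13.952
Arc 2: start y=0.000, vy=13.952 → t=2.845, apex=9.922, x_land=27.825, impact vy=-13.952
  bounce: vy ← 0.48·13.952 = 6.697
Arc 3: start y=0.000, vy=6.697 → t=1.365, apex=2.286, x_land=32.467, impact vy=-6.697
  bounce: vy ← 0.48·6.697 = 3.215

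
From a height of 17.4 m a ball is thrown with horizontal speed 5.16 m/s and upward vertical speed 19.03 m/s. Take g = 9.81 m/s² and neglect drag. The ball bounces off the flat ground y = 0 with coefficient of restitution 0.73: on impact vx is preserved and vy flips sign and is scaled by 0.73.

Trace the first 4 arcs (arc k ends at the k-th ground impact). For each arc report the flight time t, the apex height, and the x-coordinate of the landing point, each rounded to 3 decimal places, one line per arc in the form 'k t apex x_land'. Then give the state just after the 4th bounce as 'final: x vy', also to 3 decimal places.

1 4.644 35.858 23.961
2 3.948 19.109 44.330
3 2.882 10.183 59.200
4 2.104 5.427 70.055
final: 70.055 7.532

Arc 1: start y=17.400, vy=19.030 → t=4.644, apex=35.858, x_land=23.961, impact vy=-26.524
  bounce: vy ← 0.73·26.524 = 19.363
Arc 2: start y=0.000, vy=19.363 → t=3.948, apex=19.109, x_land=44.330, impact vy=-19.363
  bounce: vy ← 0.73·19.363 = 14.135
Arc 3: start y=0.000, vy=14.135 → t=2.882, apex=10.183, x_land=59.200, impact vy=-14.135
  bounce: vy ← 0.73·14.135 = 10.318
Arc 4: start y=0.000, vy=10.318 → t=2.104, apex=5.427, x_land=70.055, impact vy=-10.318
  bounce: vy ← 0.73·10.318 = 7.532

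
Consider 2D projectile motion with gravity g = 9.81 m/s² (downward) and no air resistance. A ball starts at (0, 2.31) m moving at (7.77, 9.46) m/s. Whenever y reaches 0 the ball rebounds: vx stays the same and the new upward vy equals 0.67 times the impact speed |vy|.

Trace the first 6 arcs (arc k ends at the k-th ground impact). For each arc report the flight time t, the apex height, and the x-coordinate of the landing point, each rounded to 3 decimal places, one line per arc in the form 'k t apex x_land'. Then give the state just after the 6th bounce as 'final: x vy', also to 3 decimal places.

1 2.148 6.871 16.689
2 1.586 3.085 29.012
3 1.063 1.385 37.269
4 0.712 0.622 42.801
5 0.477 0.279 46.507
6 0.320 0.125 48.991
final: 48.991 1.050

Arc 1: start y=2.310, vy=9.460 → t=2.148, apex=6.871, x_land=16.689, impact vy=-11.611
  bounce: vy ← 0.67·11.611 = 7.779
Arc 2: start y=0.000, vy=7.779 → t=1.586, apex=3.085, x_land=29.012, impact vy=-7.779
  bounce: vy ← 0.67·7.779 = 5.212
Arc 3: start y=0.000, vy=5.212 → t=1.063, apex=1.385, x_land=37.269, impact vy=-5.212
  bounce: vy ← 0.67·5.212 = 3.492
Arc 4: start y=0.000, vy=3.492 → t=0.712, apex=0.622, x_land=42.801, impact vy=-3.492
  bounce: vy ← 0.67·3.492 = 2.340
Arc 5: start y=0.000, vy=2.340 → t=0.477, apex=0.279, x_land=46.507, impact vy=-2.340
  bounce: vy ← 0.67·2.340 = 1.568
Arc 6: start y=0.000, vy=1.568 → t=0.320, apex=0.125, x_land=48.991, impact vy=-1.568
  bounce: vy ← 0.67·1.568 = 1.050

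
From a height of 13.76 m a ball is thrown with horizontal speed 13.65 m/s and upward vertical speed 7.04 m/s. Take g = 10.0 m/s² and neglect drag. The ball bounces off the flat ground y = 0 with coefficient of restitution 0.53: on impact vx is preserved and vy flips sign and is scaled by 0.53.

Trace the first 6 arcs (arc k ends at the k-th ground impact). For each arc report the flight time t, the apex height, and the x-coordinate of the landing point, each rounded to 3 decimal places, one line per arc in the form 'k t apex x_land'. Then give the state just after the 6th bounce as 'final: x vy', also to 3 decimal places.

1 2.506 16.238 34.208
2 1.910 4.561 60.283
3 1.012 1.281 74.103
4 0.537 0.360 81.427
5 0.284 0.101 85.309
6 0.151 0.028 87.367
final: 87.367 0.399

Arc 1: start y=13.760, vy=7.040 → t=2.506, apex=16.238, x_land=34.208, impact vy=-18.021
  bounce: vy ← 0.53·18.021 = 9.551
Arc 2: start y=0.000, vy=9.551 → t=1.910, apex=4.561, x_land=60.283, impact vy=-9.551
  bounce: vy ← 0.53·9.551 = 5.062
Arc 3: start y=0.000, vy=5.062 → t=1.012, apex=1.281, x_land=74.103, impact vy=-5.062
  bounce: vy ← 0.53·5.062 = 2.683
Arc 4: start y=0.000, vy=2.683 → t=0.537, apex=0.360, x_land=81.427, impact vy=-2.683
  bounce: vy ← 0.53·2.683 = 1.422
Arc 5: start y=0.000, vy=1.422 → t=0.284, apex=0.101, x_land=85.309, impact vy=-1.422
  bounce: vy ← 0.53·1.422 = 0.754
Arc 6: start y=0.000, vy=0.754 → t=0.151, apex=0.028, x_land=87.367, impact vy=-0.754
  bounce: vy ← 0.53·0.754 = 0.399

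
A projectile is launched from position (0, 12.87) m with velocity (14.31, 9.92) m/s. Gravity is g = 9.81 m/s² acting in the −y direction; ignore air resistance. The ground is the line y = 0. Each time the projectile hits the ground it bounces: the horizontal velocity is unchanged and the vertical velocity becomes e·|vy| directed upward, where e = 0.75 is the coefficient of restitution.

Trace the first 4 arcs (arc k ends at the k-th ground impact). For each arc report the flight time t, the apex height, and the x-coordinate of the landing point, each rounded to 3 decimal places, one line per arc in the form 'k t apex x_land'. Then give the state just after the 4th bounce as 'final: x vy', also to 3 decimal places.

Arc 1: start y=12.870, vy=9.920 → t=2.921, apex=17.886, x_land=41.796, impact vy=-18.733
  bounce: vy ← 0.75·18.733 = 14.050
Arc 2: start y=0.000, vy=14.050 → t=2.864, apex=10.061, x_land=82.785, impact vy=-14.050
  bounce: vy ← 0.75·14.050 = 10.537
Arc 3: start y=0.000, vy=10.537 → t=2.148, apex=5.659, x_land=113.526, impact vy=-10.537
  bounce: vy ← 0.75·10.537 = 7.903
Arc 4: start y=0.000, vy=7.903 → t=1.611, apex=3.183, x_land=136.582, impact vy=-7.903
  bounce: vy ← 0.75·7.903 = 5.927

1 2.921 17.886 41.796
2 2.864 10.061 82.785
3 2.148 5.659 113.526
4 1.611 3.183 136.582
final: 136.582 5.927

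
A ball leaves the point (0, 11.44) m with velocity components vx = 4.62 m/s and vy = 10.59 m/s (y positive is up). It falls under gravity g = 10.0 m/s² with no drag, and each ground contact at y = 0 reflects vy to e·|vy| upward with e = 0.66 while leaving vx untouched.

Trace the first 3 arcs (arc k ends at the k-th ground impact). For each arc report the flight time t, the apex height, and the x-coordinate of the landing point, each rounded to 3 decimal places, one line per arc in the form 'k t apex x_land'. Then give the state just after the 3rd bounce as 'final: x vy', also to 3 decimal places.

Arc 1: start y=11.440, vy=10.590 → t=2.905, apex=17.047, x_land=13.423, impact vy=-18.465
  bounce: vy ← 0.66·18.465 = 12.187
Arc 2: start y=0.000, vy=12.187 → t=2.437, apex=7.426, x_land=24.684, impact vy=-12.187
  bounce: vy ← 0.66·12.187 = 8.043
Arc 3: start y=0.000, vy=8.043 → t=1.609, apex=3.235, x_land=32.116, impact vy=-8.043
  bounce: vy ← 0.66·8.043 = 5.309

1 2.905 17.047 13.423
2 2.437 7.426 24.684
3 1.609 3.235 32.116
final: 32.116 5.309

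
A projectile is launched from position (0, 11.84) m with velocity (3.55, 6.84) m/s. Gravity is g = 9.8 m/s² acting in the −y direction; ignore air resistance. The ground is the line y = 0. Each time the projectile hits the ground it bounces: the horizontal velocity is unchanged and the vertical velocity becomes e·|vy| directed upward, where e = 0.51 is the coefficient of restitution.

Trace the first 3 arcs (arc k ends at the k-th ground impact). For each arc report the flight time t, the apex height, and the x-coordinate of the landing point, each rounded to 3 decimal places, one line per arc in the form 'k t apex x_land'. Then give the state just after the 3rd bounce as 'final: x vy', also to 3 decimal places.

Arc 1: start y=11.840, vy=6.840 → t=2.402, apex=14.227, x_land=8.527, impact vy=-16.699
  bounce: vy ← 0.51·16.699 = 8.516
Arc 2: start y=0.000, vy=8.516 → t=1.738, apex=3.700, x_land=14.697, impact vy=-8.516
  bounce: vy ← 0.51·8.516 = 4.343
Arc 3: start y=0.000, vy=4.343 → t=0.886, apex=0.962, x_land=17.844, impact vy=-4.343
  bounce: vy ← 0.51·4.343 = 2.215

1 2.402 14.227 8.527
2 1.738 3.700 14.697
3 0.886 0.962 17.844
final: 17.844 2.215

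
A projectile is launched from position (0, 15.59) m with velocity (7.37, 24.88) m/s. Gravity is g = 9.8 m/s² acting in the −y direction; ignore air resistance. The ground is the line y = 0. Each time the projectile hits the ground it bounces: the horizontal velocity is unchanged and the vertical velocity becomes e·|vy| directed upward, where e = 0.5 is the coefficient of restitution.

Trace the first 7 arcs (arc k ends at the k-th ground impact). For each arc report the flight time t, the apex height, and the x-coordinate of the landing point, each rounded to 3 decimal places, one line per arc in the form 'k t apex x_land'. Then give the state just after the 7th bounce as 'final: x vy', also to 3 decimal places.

Arc 1: start y=15.590, vy=24.880 → t=5.642, apex=47.172, x_land=41.578, impact vy=-30.407
  bounce: vy ← 0.5·30.407 = 15.203
Arc 2: start y=0.000, vy=15.203 → t=3.103, apex=11.793, x_land=64.445, impact vy=-15.203
  bounce: vy ← 0.5·15.203 = 7.602
Arc 3: start y=0.000, vy=7.602 → t=1.551, apex=2.948, x_land=75.879, impact vy=-7.602
  bounce: vy ← 0.5·7.602 = 3.801
Arc 4: start y=0.000, vy=3.801 → t=0.776, apex=0.737, x_land=81.596, impact vy=-3.801
  bounce: vy ← 0.5·3.801 = 1.900
Arc 5: start y=0.000, vy=1.900 → t=0.388, apex=0.184, x_land=84.454, impact vy=-1.900
  bounce: vy ← 0.5·1.900 = 0.950
Arc 6: start y=0.000, vy=0.950 → t=0.194, apex=0.046, x_land=85.883, impact vy=-0.950
  bounce: vy ← 0.5·0.950 = 0.475
Arc 7: start y=0.000, vy=0.475 → t=0.097, apex=0.012, x_land=86.598, impact vy=-0.475
  bounce: vy ← 0.5·0.475 = 0.238

1 5.642 47.172 41.578
2 3.103 11.793 64.445
3 1.551 2.948 75.879
4 0.776 0.737 81.596
5 0.388 0.184 84.454
6 0.194 0.046 85.883
7 0.097 0.012 86.598
final: 86.598 0.238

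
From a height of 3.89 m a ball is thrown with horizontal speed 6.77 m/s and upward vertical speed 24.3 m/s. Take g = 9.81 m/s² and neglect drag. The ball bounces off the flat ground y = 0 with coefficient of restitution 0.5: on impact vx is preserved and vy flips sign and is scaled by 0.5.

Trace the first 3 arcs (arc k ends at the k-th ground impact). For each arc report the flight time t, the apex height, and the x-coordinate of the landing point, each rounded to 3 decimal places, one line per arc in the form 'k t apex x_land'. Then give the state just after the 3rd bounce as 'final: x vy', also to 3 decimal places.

Arc 1: start y=3.890, vy=24.300 → t=5.109, apex=33.986, x_land=34.590, impact vy=-25.823
  bounce: vy ← 0.5·25.823 = 12.911
Arc 2: start y=0.000, vy=12.911 → t=2.632, apex=8.497, x_land=52.411, impact vy=-12.911
  bounce: vy ← 0.5·12.911 = 6.456
Arc 3: start y=0.000, vy=6.456 → t=1.316, apex=2.124, x_land=61.321, impact vy=-6.456
  bounce: vy ← 0.5·6.456 = 3.228

1 5.109 33.986 34.590
2 2.632 8.497 52.411
3 1.316 2.124 61.321
final: 61.321 3.228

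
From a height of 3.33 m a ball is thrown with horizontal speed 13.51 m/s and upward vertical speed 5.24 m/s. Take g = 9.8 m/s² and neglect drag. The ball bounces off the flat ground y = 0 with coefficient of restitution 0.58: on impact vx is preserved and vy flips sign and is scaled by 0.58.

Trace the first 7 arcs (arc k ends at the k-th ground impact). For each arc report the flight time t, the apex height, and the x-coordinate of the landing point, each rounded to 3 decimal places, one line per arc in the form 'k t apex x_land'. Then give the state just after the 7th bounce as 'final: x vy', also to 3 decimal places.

1 1.517 4.731 20.499
2 1.140 1.591 35.897
3 0.661 0.535 44.829
4 0.383 0.180 50.009
5 0.222 0.061 53.013
6 0.129 0.020 54.756
7 0.075 0.007 55.767
final: 55.767 0.213

Arc 1: start y=3.330, vy=5.240 → t=1.517, apex=4.731, x_land=20.499, impact vy=-9.629
  bounce: vy ← 0.58·9.629 = 5.585
Arc 2: start y=0.000, vy=5.585 → t=1.140, apex=1.591, x_land=35.897, impact vy=-5.585
  bounce: vy ← 0.58·5.585 = 3.239
Arc 3: start y=0.000, vy=3.239 → t=0.661, apex=0.535, x_land=44.829, impact vy=-3.239
  bounce: vy ← 0.58·3.239 = 1.879
Arc 4: start y=0.000, vy=1.879 → t=0.383, apex=0.180, x_land=50.009, impact vy=-1.879
  bounce: vy ← 0.58·1.879 = 1.090
Arc 5: start y=0.000, vy=1.090 → t=0.222, apex=0.061, x_land=53.013, impact vy=-1.090
  bounce: vy ← 0.58·1.090 = 0.632
Arc 6: start y=0.000, vy=0.632 → t=0.129, apex=0.020, x_land=54.756, impact vy=-0.632
  bounce: vy ← 0.58·0.632 = 0.367
Arc 7: start y=0.000, vy=0.367 → t=0.075, apex=0.007, x_land=55.767, impact vy=-0.367
  bounce: vy ← 0.58·0.367 = 0.213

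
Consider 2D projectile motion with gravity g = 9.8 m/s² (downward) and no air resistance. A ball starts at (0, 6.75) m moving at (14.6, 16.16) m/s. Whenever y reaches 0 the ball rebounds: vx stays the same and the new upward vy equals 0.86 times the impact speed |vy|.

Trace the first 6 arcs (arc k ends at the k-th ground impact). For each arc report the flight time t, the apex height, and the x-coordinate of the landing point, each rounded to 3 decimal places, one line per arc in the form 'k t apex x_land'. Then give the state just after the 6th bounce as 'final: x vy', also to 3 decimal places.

Arc 1: start y=6.750, vy=16.160 → t=3.673, apex=20.074, x_land=53.626, impact vy=-19.835
  bounce: vy ← 0.86·19.835 = 17.058
Arc 2: start y=0.000, vy=17.058 → t=3.481, apex=14.847, x_land=104.453, impact vy=-17.058
  bounce: vy ← 0.86·17.058 = 14.670
Arc 3: start y=0.000, vy=14.670 → t=2.994, apex=10.981, x_land=148.165, impact vy=-14.670
  bounce: vy ← 0.86·14.670 = 12.616
Arc 4: start y=0.000, vy=12.616 → t=2.575, apex=8.121, x_land=185.757, impact vy=-12.616
  bounce: vy ← 0.86·12.616 = 10.850
Arc 5: start y=0.000, vy=10.850 → t=2.214, apex=6.006, x_land=218.086, impact vy=-10.850
  bounce: vy ← 0.86·10.850 = 9.331
Arc 6: start y=0.000, vy=9.331 → t=1.904, apex=4.442, x_land=245.889, impact vy=-9.331
  bounce: vy ← 0.86·9.331 = 8.025

1 3.673 20.074 53.626
2 3.481 14.847 104.453
3 2.994 10.981 148.165
4 2.575 8.121 185.757
5 2.214 6.006 218.086
6 1.904 4.442 245.889
final: 245.889 8.025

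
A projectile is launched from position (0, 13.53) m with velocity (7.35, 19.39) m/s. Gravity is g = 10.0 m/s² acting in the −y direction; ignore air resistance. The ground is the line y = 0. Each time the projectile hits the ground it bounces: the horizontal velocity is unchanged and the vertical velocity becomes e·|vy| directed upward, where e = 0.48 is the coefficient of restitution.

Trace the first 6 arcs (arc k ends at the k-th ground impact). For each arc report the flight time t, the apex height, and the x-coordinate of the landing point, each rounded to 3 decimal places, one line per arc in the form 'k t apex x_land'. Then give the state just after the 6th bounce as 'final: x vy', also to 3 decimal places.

1 4.482 32.329 32.941
2 2.441 7.449 50.883
3 1.172 1.716 59.495
4 0.562 0.395 63.629
5 0.270 0.091 65.613
6 0.130 0.021 66.565
final: 66.565 0.311

Arc 1: start y=13.530, vy=19.390 → t=4.482, apex=32.329, x_land=32.941, impact vy=-25.428
  bounce: vy ← 0.48·25.428 = 12.205
Arc 2: start y=0.000, vy=12.205 → t=2.441, apex=7.449, x_land=50.883, impact vy=-12.205
  bounce: vy ← 0.48·12.205 = 5.859
Arc 3: start y=0.000, vy=5.859 → t=1.172, apex=1.716, x_land=59.495, impact vy=-5.859
  bounce: vy ← 0.48·5.859 = 2.812
Arc 4: start y=0.000, vy=2.812 → t=0.562, apex=0.395, x_land=63.629, impact vy=-2.812
  bounce: vy ← 0.48·2.812 = 1.350
Arc 5: start y=0.000, vy=1.350 → t=0.270, apex=0.091, x_land=65.613, impact vy=-1.350
  bounce: vy ← 0.48·1.350 = 0.648
Arc 6: start y=0.000, vy=0.648 → t=0.130, apex=0.021, x_land=66.565, impact vy=-0.648
  bounce: vy ← 0.48·0.648 = 0.311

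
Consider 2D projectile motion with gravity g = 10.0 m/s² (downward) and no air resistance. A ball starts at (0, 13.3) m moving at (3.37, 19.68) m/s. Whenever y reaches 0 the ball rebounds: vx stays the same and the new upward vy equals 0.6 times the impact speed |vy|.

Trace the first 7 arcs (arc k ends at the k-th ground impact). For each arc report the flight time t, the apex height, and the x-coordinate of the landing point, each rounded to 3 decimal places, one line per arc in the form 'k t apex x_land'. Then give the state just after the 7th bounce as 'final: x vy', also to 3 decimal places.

Arc 1: start y=13.300, vy=19.680 → t=4.524, apex=32.665, x_land=15.246, impact vy=-25.560
  bounce: vy ← 0.6·25.560 = 15.336
Arc 2: start y=0.000, vy=15.336 → t=3.067, apex=11.759, x_land=25.582, impact vy=-15.336
  bounce: vy ← 0.6·15.336 = 9.202
Arc 3: start y=0.000, vy=9.202 → t=1.840, apex=4.233, x_land=31.784, impact vy=-9.202
  bounce: vy ← 0.6·9.202 = 5.521
Arc 4: start y=0.000, vy=5.521 → t=1.104, apex=1.524, x_land=35.505, impact vy=-5.521
  bounce: vy ← 0.6·5.521 = 3.313
Arc 5: start y=0.000, vy=3.313 → t=0.663, apex=0.549, x_land=37.738, impact vy=-3.313
  bounce: vy ← 0.6·3.313 = 1.988
Arc 6: start y=0.000, vy=1.988 → t=0.398, apex=0.198, x_land=39.077, impact vy=-1.988
  bounce: vy ← 0.6·1.988 = 1.193
Arc 7: start y=0.000, vy=1.193 → t=0.239, apex=0.071, x_land=39.881, impact vy=-1.193
  bounce: vy ← 0.6·1.193 = 0.716

1 4.524 32.665 15.246
2 3.067 11.759 25.582
3 1.840 4.233 31.784
4 1.104 1.524 35.505
5 0.663 0.549 37.738
6 0.398 0.198 39.077
7 0.239 0.071 39.881
final: 39.881 0.716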